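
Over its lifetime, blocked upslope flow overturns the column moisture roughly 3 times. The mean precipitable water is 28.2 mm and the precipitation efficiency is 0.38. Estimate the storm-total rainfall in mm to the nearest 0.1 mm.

Each cycle deposits ε × PW = 0.38 × 28.2 = 10.716 mm.
Over 3 cycles: 3 × 10.716 = 32.1 mm.

rainfall ≈ 32.1 mm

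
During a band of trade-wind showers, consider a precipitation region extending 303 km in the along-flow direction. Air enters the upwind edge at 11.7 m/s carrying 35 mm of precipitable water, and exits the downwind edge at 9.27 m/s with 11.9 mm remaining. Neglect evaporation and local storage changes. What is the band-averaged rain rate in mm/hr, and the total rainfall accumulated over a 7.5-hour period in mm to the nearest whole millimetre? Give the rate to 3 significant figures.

Column moisture flux per unit crosswind length is F = V × PW.
Inflow: F_in = 11.7 × 35 = 409.5 mm·m/s
Outflow: F_out = 9.27 × 11.9 = 110.313 mm·m/s
Steady-state rate R = (F_in − F_out)/L = (409.5 − 110.313) / 303000 m = 9.874e-04 mm/s.
R = 9.874e-04 × 3600 = 3.55 mm/hr.
Over 7.5 h: total = 3.55 × 7.5 = 26.625 ≈ 27 mm.

R ≈ 3.55 mm/hr; total ≈ 27 mm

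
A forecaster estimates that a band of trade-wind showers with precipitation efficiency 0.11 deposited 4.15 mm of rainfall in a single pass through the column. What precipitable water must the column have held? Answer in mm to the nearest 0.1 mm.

PW ≈ 37.7 mm

PW = rainfall / ε = 4.15 / 0.11 = 37.7 mm.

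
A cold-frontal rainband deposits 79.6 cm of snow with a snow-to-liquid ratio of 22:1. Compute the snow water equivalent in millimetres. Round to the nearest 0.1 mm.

SWE ≈ 36.2 mm

SWE = snow depth / ratio = 79.6 cm / 22 = 3.618 cm = 36.2 mm.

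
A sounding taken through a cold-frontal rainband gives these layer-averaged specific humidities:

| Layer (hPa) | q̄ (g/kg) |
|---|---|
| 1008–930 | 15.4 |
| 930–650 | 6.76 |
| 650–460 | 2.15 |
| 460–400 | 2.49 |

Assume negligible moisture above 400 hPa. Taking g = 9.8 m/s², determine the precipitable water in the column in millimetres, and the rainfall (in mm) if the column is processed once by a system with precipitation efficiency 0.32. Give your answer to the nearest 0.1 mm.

Precipitable water is the column-integrated vapour mass per unit area: PW = (1/g) Σ q̄ Δp, with q in kg/kg and Δp in Pa (1 kg/m² of water = 1 mm).
Layer 1008–930 hPa: Δp = 78 hPa = 7800 Pa, q̄ = 0.0154 kg/kg → 0.0154 × 7800 / 9.8 = 12.26 mm
Layer 930–650 hPa: Δp = 280 hPa = 28000 Pa, q̄ = 0.00676 kg/kg → 0.00676 × 28000 / 9.8 = 19.31 mm
Layer 650–460 hPa: Δp = 190 hPa = 19000 Pa, q̄ = 0.00215 kg/kg → 0.00215 × 19000 / 9.8 = 4.17 mm
Layer 460–400 hPa: Δp = 60 hPa = 6000 Pa, q̄ = 0.00249 kg/kg → 0.00249 × 6000 / 9.8 = 1.52 mm
PW = 12.26 + 19.31 + 4.17 + 1.52 = 37.26 ≈ 37.3 mm.
Rainfall = ε × PW = 0.32 × 37.3 = 11.9 mm.

PW ≈ 37.3 mm; rainfall ≈ 11.9 mm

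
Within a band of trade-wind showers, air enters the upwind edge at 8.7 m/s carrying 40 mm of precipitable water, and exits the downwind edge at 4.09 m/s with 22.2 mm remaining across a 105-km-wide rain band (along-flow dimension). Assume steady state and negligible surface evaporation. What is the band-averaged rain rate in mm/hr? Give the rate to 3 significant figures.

Column moisture flux per unit crosswind length is F = V × PW.
Inflow: F_in = 8.7 × 40 = 348 mm·m/s
Outflow: F_out = 4.09 × 22.2 = 90.798 mm·m/s
Steady-state rate R = (F_in − F_out)/L = (348 − 90.798) / 105000 m = 2.450e-03 mm/s.
R = 2.450e-03 × 3600 = 8.82 mm/hr.

R ≈ 8.82 mm/hr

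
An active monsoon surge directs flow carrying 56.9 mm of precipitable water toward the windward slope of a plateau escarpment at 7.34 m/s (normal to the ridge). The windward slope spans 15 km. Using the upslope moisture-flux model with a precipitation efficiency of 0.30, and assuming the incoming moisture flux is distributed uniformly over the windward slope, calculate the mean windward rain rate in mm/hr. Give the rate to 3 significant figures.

Incoming column moisture flux per unit ridge length: F = V × PW = 7.34 × 56.9 = 417.646 mm·m/s.
Spread over the 15 km slope with efficiency ε = 0.30: R = ε·F/W = 0.30 × 417.646 / 15000 m = 8.353e-03 mm/s.
R = 8.353e-03 × 3600 = 30.1 mm/hr.

R ≈ 30.1 mm/hr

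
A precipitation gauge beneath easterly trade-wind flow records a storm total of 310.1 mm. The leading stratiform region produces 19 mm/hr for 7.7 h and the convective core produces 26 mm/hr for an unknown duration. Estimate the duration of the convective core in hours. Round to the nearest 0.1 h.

duration ≈ 6.3 h

Known phases: 19 × 7.7 = 146.3 mm.
Remaining depth = 310.1 − 146.3 = 163.8 mm.
Duration = 163.8 / 26 = 6.3 h.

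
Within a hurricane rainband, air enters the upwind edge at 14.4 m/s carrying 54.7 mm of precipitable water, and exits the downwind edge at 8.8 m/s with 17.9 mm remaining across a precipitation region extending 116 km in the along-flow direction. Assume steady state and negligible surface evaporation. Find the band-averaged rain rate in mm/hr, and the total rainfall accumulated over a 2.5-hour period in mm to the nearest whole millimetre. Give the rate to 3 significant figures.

R ≈ 19.6 mm/hr; total ≈ 49 mm

Column moisture flux per unit crosswind length is F = V × PW.
Inflow: F_in = 14.4 × 54.7 = 787.68 mm·m/s
Outflow: F_out = 8.8 × 17.9 = 157.52 mm·m/s
Steady-state rate R = (F_in − F_out)/L = (787.68 − 157.52) / 116000 m = 5.432e-03 mm/s.
R = 5.432e-03 × 3600 = 19.6 mm/hr.
Over 2.5 h: total = 19.6 × 2.5 = 49 mm.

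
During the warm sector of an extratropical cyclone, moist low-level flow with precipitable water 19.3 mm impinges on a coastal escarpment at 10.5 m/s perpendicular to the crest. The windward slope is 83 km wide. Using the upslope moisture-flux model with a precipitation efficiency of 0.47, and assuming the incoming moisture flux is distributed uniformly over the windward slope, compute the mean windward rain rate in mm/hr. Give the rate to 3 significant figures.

Incoming column moisture flux per unit ridge length: F = V × PW = 10.5 × 19.3 = 202.65 mm·m/s.
Spread over the 83 km slope with efficiency ε = 0.47: R = ε·F/W = 0.47 × 202.65 / 83000 m = 1.148e-03 mm/s.
R = 1.148e-03 × 3600 = 4.13 mm/hr.

R ≈ 4.13 mm/hr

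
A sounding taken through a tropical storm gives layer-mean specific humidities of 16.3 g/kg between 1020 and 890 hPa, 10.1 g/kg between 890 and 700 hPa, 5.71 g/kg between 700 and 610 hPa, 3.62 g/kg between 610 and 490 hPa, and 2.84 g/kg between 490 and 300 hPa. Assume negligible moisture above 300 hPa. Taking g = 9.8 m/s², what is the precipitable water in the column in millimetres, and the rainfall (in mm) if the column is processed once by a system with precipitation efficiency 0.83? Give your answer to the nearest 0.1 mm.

PW ≈ 56.4 mm; rainfall ≈ 46.8 mm

Precipitable water is the column-integrated vapour mass per unit area: PW = (1/g) Σ q̄ Δp, with q in kg/kg and Δp in Pa (1 kg/m² of water = 1 mm).
Layer 1020–890 hPa: Δp = 130 hPa = 13000 Pa, q̄ = 0.0163 kg/kg → 0.0163 × 13000 / 9.8 = 21.62 mm
Layer 890–700 hPa: Δp = 190 hPa = 19000 Pa, q̄ = 0.0101 kg/kg → 0.0101 × 19000 / 9.8 = 19.58 mm
Layer 700–610 hPa: Δp = 90 hPa = 9000 Pa, q̄ = 0.00571 kg/kg → 0.00571 × 9000 / 9.8 = 5.24 mm
Layer 610–490 hPa: Δp = 120 hPa = 12000 Pa, q̄ = 0.00362 kg/kg → 0.00362 × 12000 / 9.8 = 4.43 mm
Layer 490–300 hPa: Δp = 190 hPa = 19000 Pa, q̄ = 0.00284 kg/kg → 0.00284 × 19000 / 9.8 = 5.51 mm
PW = 21.62 + 19.58 + 5.24 + 4.43 + 5.51 = 56.38 ≈ 56.4 mm.
Rainfall = ε × PW = 0.83 × 56.4 = 46.8 mm.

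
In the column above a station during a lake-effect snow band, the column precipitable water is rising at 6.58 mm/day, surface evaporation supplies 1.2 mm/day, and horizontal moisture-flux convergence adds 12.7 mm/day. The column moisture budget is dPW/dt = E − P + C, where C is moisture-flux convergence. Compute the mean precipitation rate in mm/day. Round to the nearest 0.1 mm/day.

dPW/dt = +6.58 mm/day.
P = E + C − dPW/dt = 1.2 + (12.7) − (+6.58) = 7.3 mm/day.

P ≈ 7.3 mm/day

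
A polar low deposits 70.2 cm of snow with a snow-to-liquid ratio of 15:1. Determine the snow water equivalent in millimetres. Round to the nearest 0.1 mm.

SWE = snow depth / ratio = 70.2 cm / 15 = 4.680 cm = 46.8 mm.

SWE ≈ 46.8 mm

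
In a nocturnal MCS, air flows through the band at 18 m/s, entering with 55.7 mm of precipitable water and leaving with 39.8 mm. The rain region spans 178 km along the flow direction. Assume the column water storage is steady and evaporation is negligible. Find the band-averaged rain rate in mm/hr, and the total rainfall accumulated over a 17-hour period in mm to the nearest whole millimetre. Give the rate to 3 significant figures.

Column moisture flux per unit crosswind length is F = V × PW.
Inflow: F_in = 18 × 55.7 = 1002.6 mm·m/s
Outflow: F_out = 18 × 39.8 = 716.4 mm·m/s
Steady-state rate R = (F_in − F_out)/L = (1002.6 − 716.4) / 178000 m = 1.608e-03 mm/s.
R = 1.608e-03 × 3600 = 5.79 mm/hr.
Over 17 h: total = 5.79 × 17 = 98.43 ≈ 98 mm.

R ≈ 5.79 mm/hr; total ≈ 98 mm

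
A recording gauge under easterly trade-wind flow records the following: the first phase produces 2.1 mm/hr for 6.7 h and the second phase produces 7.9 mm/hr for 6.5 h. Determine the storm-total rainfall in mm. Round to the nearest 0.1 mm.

Total = Σ Rᵢ Δtᵢ = 2.1 × 6.7 + 7.9 × 6.5
      = 14.07 + 51.35 = 65.4 mm.

total ≈ 65.4 mm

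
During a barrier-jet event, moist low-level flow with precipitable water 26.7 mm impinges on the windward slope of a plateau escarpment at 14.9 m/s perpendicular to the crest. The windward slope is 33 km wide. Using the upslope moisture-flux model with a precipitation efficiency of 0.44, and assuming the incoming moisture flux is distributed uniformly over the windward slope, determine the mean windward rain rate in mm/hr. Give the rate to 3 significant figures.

Incoming column moisture flux per unit ridge length: F = V × PW = 14.9 × 26.7 = 397.83 mm·m/s.
Spread over the 33 km slope with efficiency ε = 0.44: R = ε·F/W = 0.44 × 397.83 / 33000 m = 5.304e-03 mm/s.
R = 5.304e-03 × 3600 = 19.1 mm/hr.

R ≈ 19.1 mm/hr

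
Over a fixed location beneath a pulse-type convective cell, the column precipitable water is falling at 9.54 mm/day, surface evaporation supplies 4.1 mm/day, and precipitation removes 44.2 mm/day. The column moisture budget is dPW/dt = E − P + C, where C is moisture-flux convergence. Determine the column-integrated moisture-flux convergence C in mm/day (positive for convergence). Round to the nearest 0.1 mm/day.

dPW/dt = -9.54 mm/day.
C = dPW/dt − E + P = (-9.54) − 4.1 + 44.2 = 30.6 mm/day.

C ≈ 30.6 mm/day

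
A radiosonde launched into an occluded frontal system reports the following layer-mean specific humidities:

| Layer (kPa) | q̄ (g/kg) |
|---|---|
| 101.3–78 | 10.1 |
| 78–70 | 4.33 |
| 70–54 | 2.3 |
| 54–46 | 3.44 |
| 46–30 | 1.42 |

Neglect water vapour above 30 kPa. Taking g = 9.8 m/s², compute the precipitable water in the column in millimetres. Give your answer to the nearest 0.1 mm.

Precipitable water is the column-integrated vapour mass per unit area: PW = (1/g) Σ q̄ Δp, with q in kg/kg and Δp in Pa (1 kg/m² of water = 1 mm).
Layer 101.3–78 kPa: Δp = 233 hPa = 23300 Pa, q̄ = 0.0101 kg/kg → 0.0101 × 23300 / 9.8 = 24.01 mm
Layer 78–70 kPa: Δp = 80 hPa = 8000 Pa, q̄ = 0.00433 kg/kg → 0.00433 × 8000 / 9.8 = 3.53 mm
Layer 70–54 kPa: Δp = 160 hPa = 16000 Pa, q̄ = 0.0023 kg/kg → 0.0023 × 16000 / 9.8 = 3.76 mm
Layer 54–46 kPa: Δp = 80 hPa = 8000 Pa, q̄ = 0.00344 kg/kg → 0.00344 × 8000 / 9.8 = 2.81 mm
Layer 46–30 kPa: Δp = 160 hPa = 16000 Pa, q̄ = 0.00142 kg/kg → 0.00142 × 16000 / 9.8 = 2.32 mm
PW = 24.01 + 3.53 + 3.76 + 2.81 + 2.32 = 36.43 ≈ 36.4 mm.

PW ≈ 36.4 mm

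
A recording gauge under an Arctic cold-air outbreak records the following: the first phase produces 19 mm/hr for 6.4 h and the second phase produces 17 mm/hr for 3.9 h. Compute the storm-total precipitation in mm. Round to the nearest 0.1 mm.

total ≈ 187.9 mm

Total = Σ Rᵢ Δtᵢ = 19 × 6.4 + 17 × 3.9
      = 121.6 + 66.3 = 187.9 mm.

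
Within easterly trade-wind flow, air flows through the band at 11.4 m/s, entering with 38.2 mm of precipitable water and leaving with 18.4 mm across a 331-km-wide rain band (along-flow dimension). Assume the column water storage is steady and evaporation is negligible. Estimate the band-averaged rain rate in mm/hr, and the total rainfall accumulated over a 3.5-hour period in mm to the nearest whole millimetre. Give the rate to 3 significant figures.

Column moisture flux per unit crosswind length is F = V × PW.
Inflow: F_in = 11.4 × 38.2 = 435.48 mm·m/s
Outflow: F_out = 11.4 × 18.4 = 209.76 mm·m/s
Steady-state rate R = (F_in − F_out)/L = (435.48 − 209.76) / 331000 m = 6.819e-04 mm/s.
R = 6.819e-04 × 3600 = 2.45 mm/hr.
Over 3.5 h: total = 2.45 × 3.5 = 8.575 ≈ 9 mm.

R ≈ 2.45 mm/hr; total ≈ 9 mm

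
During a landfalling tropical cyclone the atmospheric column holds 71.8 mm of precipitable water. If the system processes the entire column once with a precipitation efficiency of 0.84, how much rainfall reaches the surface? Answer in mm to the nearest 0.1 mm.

rainfall ≈ 60.3 mm

Rainfall = ε × PW = 0.84 × 71.8 = 60.3 mm.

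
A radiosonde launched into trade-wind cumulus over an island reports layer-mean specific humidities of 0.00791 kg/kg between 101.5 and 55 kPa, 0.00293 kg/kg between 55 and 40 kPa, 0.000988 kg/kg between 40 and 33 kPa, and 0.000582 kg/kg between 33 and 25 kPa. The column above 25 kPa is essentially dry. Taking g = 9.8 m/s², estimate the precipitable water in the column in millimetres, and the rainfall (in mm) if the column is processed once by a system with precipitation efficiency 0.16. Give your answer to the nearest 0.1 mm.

PW ≈ 43.2 mm; rainfall ≈ 6.9 mm

Precipitable water is the column-integrated vapour mass per unit area: PW = (1/g) Σ q̄ Δp, with q in kg/kg and Δp in Pa (1 kg/m² of water = 1 mm).
Layer 101.5–55 kPa: Δp = 465 hPa = 46500 Pa, q̄ = 0.00791 kg/kg → 0.00791 × 46500 / 9.8 = 37.53 mm
Layer 55–40 kPa: Δp = 150 hPa = 15000 Pa, q̄ = 0.00293 kg/kg → 0.00293 × 15000 / 9.8 = 4.48 mm
Layer 40–33 kPa: Δp = 70 hPa = 7000 Pa, q̄ = 0.000988 kg/kg → 0.000988 × 7000 / 9.8 = 0.71 mm
Layer 33–25 kPa: Δp = 80 hPa = 8000 Pa, q̄ = 0.000582 kg/kg → 0.000582 × 8000 / 9.8 = 0.48 mm
PW = 37.53 + 4.48 + 0.71 + 0.48 = 43.20 ≈ 43.2 mm.
Rainfall = ε × PW = 0.16 × 43.2 = 6.9 mm.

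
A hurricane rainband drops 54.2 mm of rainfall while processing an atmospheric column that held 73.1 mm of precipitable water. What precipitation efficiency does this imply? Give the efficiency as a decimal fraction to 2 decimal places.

ε = rainfall / PW = 54.2 / 73.1 = 0.74.

ε ≈ 0.74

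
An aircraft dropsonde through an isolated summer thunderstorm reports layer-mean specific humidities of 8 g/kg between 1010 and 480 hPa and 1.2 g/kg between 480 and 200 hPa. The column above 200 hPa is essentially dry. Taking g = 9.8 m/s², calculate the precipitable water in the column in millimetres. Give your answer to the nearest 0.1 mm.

Precipitable water is the column-integrated vapour mass per unit area: PW = (1/g) Σ q̄ Δp, with q in kg/kg and Δp in Pa (1 kg/m² of water = 1 mm).
Layer 1010–480 hPa: Δp = 530 hPa = 53000 Pa, q̄ = 0.008 kg/kg → 0.008 × 53000 / 9.8 = 43.27 mm
Layer 480–200 hPa: Δp = 280 hPa = 28000 Pa, q̄ = 0.0012 kg/kg → 0.0012 × 28000 / 9.8 = 3.43 mm
PW = 43.27 + 3.43 = 46.70 ≈ 46.7 mm.

PW ≈ 46.7 mm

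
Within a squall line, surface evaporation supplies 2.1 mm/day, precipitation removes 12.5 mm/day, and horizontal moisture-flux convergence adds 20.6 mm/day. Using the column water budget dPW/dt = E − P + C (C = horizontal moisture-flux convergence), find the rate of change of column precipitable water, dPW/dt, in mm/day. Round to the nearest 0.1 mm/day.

dPW/dt = E − P + C = 2.1 − 12.5 + (20.6) = 10.2 mm/day.

dPW/dt ≈ 10.2 mm/day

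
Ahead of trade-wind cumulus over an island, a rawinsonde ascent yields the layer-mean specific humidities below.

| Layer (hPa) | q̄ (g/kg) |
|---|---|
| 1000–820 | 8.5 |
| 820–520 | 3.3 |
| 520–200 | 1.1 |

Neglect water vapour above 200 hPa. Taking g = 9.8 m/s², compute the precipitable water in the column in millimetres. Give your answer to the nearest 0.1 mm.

PW ≈ 29.3 mm

Precipitable water is the column-integrated vapour mass per unit area: PW = (1/g) Σ q̄ Δp, with q in kg/kg and Δp in Pa (1 kg/m² of water = 1 mm).
Layer 1000–820 hPa: Δp = 180 hPa = 18000 Pa, q̄ = 0.0085 kg/kg → 0.0085 × 18000 / 9.8 = 15.61 mm
Layer 820–520 hPa: Δp = 300 hPa = 30000 Pa, q̄ = 0.0033 kg/kg → 0.0033 × 30000 / 9.8 = 10.10 mm
Layer 520–200 hPa: Δp = 320 hPa = 32000 Pa, q̄ = 0.0011 kg/kg → 0.0011 × 32000 / 9.8 = 3.59 mm
PW = 15.61 + 10.10 + 3.59 = 29.30 ≈ 29.3 mm.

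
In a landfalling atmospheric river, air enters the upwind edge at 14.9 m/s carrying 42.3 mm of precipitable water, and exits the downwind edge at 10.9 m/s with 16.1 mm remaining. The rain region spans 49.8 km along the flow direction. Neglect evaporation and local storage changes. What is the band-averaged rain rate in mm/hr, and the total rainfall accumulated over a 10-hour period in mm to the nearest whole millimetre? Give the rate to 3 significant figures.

Column moisture flux per unit crosswind length is F = V × PW.
Inflow: F_in = 14.9 × 42.3 = 630.27 mm·m/s
Outflow: F_out = 10.9 × 16.1 = 175.49 mm·m/s
Steady-state rate R = (F_in − F_out)/L = (630.27 − 175.49) / 49800 m = 9.132e-03 mm/s.
R = 9.132e-03 × 3600 = 32.9 mm/hr.
Over 10 h: total = 32.9 × 10 = 329 mm.

R ≈ 32.9 mm/hr; total ≈ 329 mm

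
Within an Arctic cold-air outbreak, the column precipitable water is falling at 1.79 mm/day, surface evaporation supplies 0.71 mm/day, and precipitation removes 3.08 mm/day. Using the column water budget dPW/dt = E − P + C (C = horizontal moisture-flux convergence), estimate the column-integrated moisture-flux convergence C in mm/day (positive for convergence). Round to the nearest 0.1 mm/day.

dPW/dt = -1.79 mm/day.
C = dPW/dt − E + P = (-1.79) − 0.71 + 3.08 = 0.6 mm/day.

C ≈ 0.6 mm/day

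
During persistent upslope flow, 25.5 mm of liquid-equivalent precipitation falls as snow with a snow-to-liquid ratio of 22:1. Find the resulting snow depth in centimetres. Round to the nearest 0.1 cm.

Snow depth = liquid × ratio = 25.5 mm × 22 = 561 mm = 56.1 cm.

snow depth ≈ 56.1 cm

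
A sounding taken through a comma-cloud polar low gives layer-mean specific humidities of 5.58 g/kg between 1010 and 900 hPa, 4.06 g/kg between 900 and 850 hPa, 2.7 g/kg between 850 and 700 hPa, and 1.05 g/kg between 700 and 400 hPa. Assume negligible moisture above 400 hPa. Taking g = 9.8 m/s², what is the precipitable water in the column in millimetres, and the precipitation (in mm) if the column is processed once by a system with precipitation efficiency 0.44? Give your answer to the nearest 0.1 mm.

Precipitable water is the column-integrated vapour mass per unit area: PW = (1/g) Σ q̄ Δp, with q in kg/kg and Δp in Pa (1 kg/m² of water = 1 mm).
Layer 1010–900 hPa: Δp = 110 hPa = 11000 Pa, q̄ = 0.00558 kg/kg → 0.00558 × 11000 / 9.8 = 6.26 mm
Layer 900–850 hPa: Δp = 50 hPa = 5000 Pa, q̄ = 0.00406 kg/kg → 0.00406 × 5000 / 9.8 = 2.07 mm
Layer 850–700 hPa: Δp = 150 hPa = 15000 Pa, q̄ = 0.0027 kg/kg → 0.0027 × 15000 / 9.8 = 4.13 mm
Layer 700–400 hPa: Δp = 300 hPa = 30000 Pa, q̄ = 0.00105 kg/kg → 0.00105 × 30000 / 9.8 = 3.21 mm
PW = 6.26 + 2.07 + 4.13 + 3.21 = 15.67 ≈ 15.7 mm.
Precipitation = ε × PW = 0.44 × 15.7 = 6.9 mm.

PW ≈ 15.7 mm; precipitation ≈ 6.9 mm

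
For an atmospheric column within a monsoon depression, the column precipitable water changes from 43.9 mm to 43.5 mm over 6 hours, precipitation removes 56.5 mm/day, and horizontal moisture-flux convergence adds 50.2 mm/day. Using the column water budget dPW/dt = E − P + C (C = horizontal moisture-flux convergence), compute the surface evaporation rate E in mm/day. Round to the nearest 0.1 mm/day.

dPW/dt = (43.5 − 43.9) mm / (6/24 day) = -1.600 mm/day.
E = dPW/dt + P − C = (-1.600) + 56.5 − (50.2) = 4.7 mm/day.

E ≈ 4.7 mm/day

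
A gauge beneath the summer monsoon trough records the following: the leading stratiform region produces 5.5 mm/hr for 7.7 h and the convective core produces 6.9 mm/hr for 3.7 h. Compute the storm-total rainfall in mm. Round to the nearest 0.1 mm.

Total = Σ Rᵢ Δtᵢ = 5.5 × 7.7 + 6.9 × 3.7
      = 42.35 + 25.53 = 67.9 mm.

total ≈ 67.9 mm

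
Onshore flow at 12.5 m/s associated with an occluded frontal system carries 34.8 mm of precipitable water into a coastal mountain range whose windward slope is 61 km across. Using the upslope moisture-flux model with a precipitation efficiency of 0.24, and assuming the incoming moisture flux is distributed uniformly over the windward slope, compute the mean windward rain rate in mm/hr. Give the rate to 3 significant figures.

Incoming column moisture flux per unit ridge length: F = V × PW = 12.5 × 34.8 = 435 mm·m/s.
Spread over the 61 km slope with efficiency ε = 0.24: R = ε·F/W = 0.24 × 435 / 61000 m = 1.711e-03 mm/s.
R = 1.711e-03 × 3600 = 6.16 mm/hr.

R ≈ 6.16 mm/hr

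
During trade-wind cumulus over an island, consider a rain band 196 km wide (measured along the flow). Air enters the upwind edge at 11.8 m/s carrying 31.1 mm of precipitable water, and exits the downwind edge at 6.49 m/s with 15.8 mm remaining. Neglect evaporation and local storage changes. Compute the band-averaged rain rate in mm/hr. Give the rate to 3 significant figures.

Column moisture flux per unit crosswind length is F = V × PW.
Inflow: F_in = 11.8 × 31.1 = 366.98 mm·m/s
Outflow: F_out = 6.49 × 15.8 = 102.542 mm·m/s
Steady-state rate R = (F_in − F_out)/L = (366.98 − 102.542) / 196000 m = 1.349e-03 mm/s.
R = 1.349e-03 × 3600 = 4.86 mm/hr.

R ≈ 4.86 mm/hr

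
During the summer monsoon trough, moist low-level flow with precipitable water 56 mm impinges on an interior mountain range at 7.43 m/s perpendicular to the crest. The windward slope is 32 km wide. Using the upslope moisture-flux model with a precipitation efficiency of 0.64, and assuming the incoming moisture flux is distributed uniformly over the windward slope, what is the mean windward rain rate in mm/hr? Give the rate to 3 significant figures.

R ≈ 30.0 mm/hr

Incoming column moisture flux per unit ridge length: F = V × PW = 7.43 × 56 = 416.08 mm·m/s.
Spread over the 32 km slope with efficiency ε = 0.64: R = ε·F/W = 0.64 × 416.08 / 32000 m = 8.322e-03 mm/s.
R = 8.322e-03 × 3600 = 30.0 mm/hr.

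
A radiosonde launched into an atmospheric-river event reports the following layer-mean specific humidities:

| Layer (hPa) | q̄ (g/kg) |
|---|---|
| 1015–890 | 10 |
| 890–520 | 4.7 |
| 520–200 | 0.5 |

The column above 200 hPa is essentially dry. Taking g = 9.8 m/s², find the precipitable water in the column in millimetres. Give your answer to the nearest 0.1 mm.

Precipitable water is the column-integrated vapour mass per unit area: PW = (1/g) Σ q̄ Δp, with q in kg/kg and Δp in Pa (1 kg/m² of water = 1 mm).
Layer 1015–890 hPa: Δp = 125 hPa = 12500 Pa, q̄ = 0.01 kg/kg → 0.01 × 12500 / 9.8 = 12.76 mm
Layer 890–520 hPa: Δp = 370 hPa = 37000 Pa, q̄ = 0.0047 kg/kg → 0.0047 × 37000 / 9.8 = 17.74 mm
Layer 520–200 hPa: Δp = 320 hPa = 32000 Pa, q̄ = 0.0005 kg/kg → 0.0005 × 32000 / 9.8 = 1.63 mm
PW = 12.76 + 17.74 + 1.63 = 32.13 ≈ 32.1 mm.

PW ≈ 32.1 mm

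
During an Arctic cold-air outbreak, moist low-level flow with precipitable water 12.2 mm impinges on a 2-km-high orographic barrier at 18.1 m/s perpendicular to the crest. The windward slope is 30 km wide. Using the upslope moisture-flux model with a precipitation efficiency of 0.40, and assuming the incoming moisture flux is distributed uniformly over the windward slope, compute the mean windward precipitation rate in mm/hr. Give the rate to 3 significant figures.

Incoming column moisture flux per unit ridge length: F = V × PW = 18.1 × 12.2 = 220.82 mm·m/s.
Spread over the 30 km slope with efficiency ε = 0.40: R = ε·F/W = 0.40 × 220.82 / 30000 m = 2.944e-03 mm/s.
R = 2.944e-03 × 3600 = 10.6 mm/hr.

R ≈ 10.6 mm/hr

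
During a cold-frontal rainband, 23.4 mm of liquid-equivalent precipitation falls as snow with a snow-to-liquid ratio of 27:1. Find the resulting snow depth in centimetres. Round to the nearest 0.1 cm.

Snow depth = liquid × ratio = 23.4 mm × 27 = 631.8 mm = 63.2 cm.

snow depth ≈ 63.2 cm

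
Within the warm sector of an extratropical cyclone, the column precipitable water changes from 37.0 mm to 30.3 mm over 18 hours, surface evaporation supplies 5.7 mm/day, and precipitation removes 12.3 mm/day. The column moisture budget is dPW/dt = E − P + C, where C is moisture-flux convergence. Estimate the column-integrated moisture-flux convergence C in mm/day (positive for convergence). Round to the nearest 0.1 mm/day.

dPW/dt = (30.3 − 37.0) mm / (18/24 day) = -8.933 mm/day.
C = dPW/dt − E + P = (-8.933) − 5.7 + 12.3 = -2.3 mm/day.

C ≈ -2.3 mm/day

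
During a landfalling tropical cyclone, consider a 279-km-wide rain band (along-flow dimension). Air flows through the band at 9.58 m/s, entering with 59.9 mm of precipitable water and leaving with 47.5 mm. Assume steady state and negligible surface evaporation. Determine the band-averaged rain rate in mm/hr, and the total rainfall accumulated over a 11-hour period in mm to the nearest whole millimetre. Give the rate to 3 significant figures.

R ≈ 1.53 mm/hr; total ≈ 17 mm

Column moisture flux per unit crosswind length is F = V × PW.
Inflow: F_in = 9.58 × 59.9 = 573.842 mm·m/s
Outflow: F_out = 9.58 × 47.5 = 455.05 mm·m/s
Steady-state rate R = (F_in − F_out)/L = (573.842 − 455.05) / 279000 m = 4.258e-04 mm/s.
R = 4.258e-04 × 3600 = 1.53 mm/hr.
Over 11 h: total = 1.53 × 11 = 16.83 ≈ 17 mm.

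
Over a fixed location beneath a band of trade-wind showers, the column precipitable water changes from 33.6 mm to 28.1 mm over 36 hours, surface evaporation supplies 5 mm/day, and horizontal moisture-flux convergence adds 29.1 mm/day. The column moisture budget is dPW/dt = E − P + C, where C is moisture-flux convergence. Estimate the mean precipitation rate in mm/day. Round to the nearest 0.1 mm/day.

dPW/dt = (28.1 − 33.6) mm / (36/24 day) = -3.667 mm/day.
P = E + C − dPW/dt = 5 + (29.1) − (-3.667) = 37.8 mm/day.

P ≈ 37.8 mm/day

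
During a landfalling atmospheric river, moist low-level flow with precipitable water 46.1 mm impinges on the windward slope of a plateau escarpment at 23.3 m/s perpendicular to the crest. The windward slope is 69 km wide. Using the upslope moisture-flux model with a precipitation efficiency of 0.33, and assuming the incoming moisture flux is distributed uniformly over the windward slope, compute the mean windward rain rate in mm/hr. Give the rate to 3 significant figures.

R ≈ 18.5 mm/hr

Incoming column moisture flux per unit ridge length: F = V × PW = 23.3 × 46.1 = 1074.13 mm·m/s.
Spread over the 69 km slope with efficiency ε = 0.33: R = ε·F/W = 0.33 × 1074.13 / 69000 m = 5.137e-03 mm/s.
R = 5.137e-03 × 3600 = 18.5 mm/hr.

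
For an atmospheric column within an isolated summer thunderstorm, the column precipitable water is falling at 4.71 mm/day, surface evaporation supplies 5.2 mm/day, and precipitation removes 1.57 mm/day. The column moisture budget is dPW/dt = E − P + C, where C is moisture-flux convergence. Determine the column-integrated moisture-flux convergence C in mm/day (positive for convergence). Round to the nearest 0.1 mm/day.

C ≈ -8.3 mm/day

dPW/dt = -4.71 mm/day.
C = dPW/dt − E + P = (-4.71) − 5.2 + 1.57 = -8.3 mm/day.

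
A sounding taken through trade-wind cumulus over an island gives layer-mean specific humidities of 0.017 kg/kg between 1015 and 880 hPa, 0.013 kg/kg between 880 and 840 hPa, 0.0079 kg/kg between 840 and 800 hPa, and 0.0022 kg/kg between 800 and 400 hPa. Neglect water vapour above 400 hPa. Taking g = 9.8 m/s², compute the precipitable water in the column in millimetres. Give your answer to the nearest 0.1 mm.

PW ≈ 40.9 mm

Precipitable water is the column-integrated vapour mass per unit area: PW = (1/g) Σ q̄ Δp, with q in kg/kg and Δp in Pa (1 kg/m² of water = 1 mm).
Layer 1015–880 hPa: Δp = 135 hPa = 13500 Pa, q̄ = 0.017 kg/kg → 0.017 × 13500 / 9.8 = 23.42 mm
Layer 880–840 hPa: Δp = 40 hPa = 4000 Pa, q̄ = 0.013 kg/kg → 0.013 × 4000 / 9.8 = 5.31 mm
Layer 840–800 hPa: Δp = 40 hPa = 4000 Pa, q̄ = 0.0079 kg/kg → 0.0079 × 4000 / 9.8 = 3.22 mm
Layer 800–400 hPa: Δp = 400 hPa = 40000 Pa, q̄ = 0.0022 kg/kg → 0.0022 × 40000 / 9.8 = 8.98 mm
PW = 23.42 + 5.31 + 3.22 + 8.98 = 40.93 ≈ 40.9 mm.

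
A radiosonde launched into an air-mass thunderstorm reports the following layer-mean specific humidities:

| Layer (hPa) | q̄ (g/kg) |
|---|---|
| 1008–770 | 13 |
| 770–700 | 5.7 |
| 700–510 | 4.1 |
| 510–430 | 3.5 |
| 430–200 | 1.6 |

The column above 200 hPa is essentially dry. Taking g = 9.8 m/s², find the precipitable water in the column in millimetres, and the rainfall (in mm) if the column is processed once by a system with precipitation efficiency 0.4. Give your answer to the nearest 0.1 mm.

PW ≈ 50.2 mm; rainfall ≈ 20.1 mm

Precipitable water is the column-integrated vapour mass per unit area: PW = (1/g) Σ q̄ Δp, with q in kg/kg and Δp in Pa (1 kg/m² of water = 1 mm).
Layer 1008–770 hPa: Δp = 238 hPa = 23800 Pa, q̄ = 0.013 kg/kg → 0.013 × 23800 / 9.8 = 31.57 mm
Layer 770–700 hPa: Δp = 70 hPa = 7000 Pa, q̄ = 0.0057 kg/kg → 0.0057 × 7000 / 9.8 = 4.07 mm
Layer 700–510 hPa: Δp = 190 hPa = 19000 Pa, q̄ = 0.0041 kg/kg → 0.0041 × 19000 / 9.8 = 7.95 mm
Layer 510–430 hPa: Δp = 80 hPa = 8000 Pa, q̄ = 0.0035 kg/kg → 0.0035 × 8000 / 9.8 = 2.86 mm
Layer 430–200 hPa: Δp = 230 hPa = 23000 Pa, q̄ = 0.0016 kg/kg → 0.0016 × 23000 / 9.8 = 3.76 mm
PW = 31.57 + 4.07 + 7.95 + 2.86 + 3.76 = 50.21 ≈ 50.2 mm.
Rainfall = ε × PW = 0.4 × 50.2 = 20.1 mm.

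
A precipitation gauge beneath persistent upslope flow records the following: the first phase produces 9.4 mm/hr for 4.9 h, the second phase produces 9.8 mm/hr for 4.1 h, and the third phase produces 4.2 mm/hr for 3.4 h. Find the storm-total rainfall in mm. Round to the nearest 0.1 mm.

Total = Σ Rᵢ Δtᵢ = 9.4 × 4.9 + 9.8 × 4.1 + 4.2 × 3.4
      = 46.06 + 40.18 + 14.28 = 100.5 mm.

total ≈ 100.5 mm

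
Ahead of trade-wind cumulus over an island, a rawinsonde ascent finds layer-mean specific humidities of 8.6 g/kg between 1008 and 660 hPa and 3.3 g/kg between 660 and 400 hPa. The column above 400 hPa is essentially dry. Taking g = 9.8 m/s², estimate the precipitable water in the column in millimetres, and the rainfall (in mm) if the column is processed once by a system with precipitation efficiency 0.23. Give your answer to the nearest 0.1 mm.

PW ≈ 39.3 mm; rainfall ≈ 9.0 mm

Precipitable water is the column-integrated vapour mass per unit area: PW = (1/g) Σ q̄ Δp, with q in kg/kg and Δp in Pa (1 kg/m² of water = 1 mm).
Layer 1008–660 hPa: Δp = 348 hPa = 34800 Pa, q̄ = 0.0086 kg/kg → 0.0086 × 34800 / 9.8 = 30.54 mm
Layer 660–400 hPa: Δp = 260 hPa = 26000 Pa, q̄ = 0.0033 kg/kg → 0.0033 × 26000 / 9.8 = 8.76 mm
PW = 30.54 + 8.76 = 39.30 ≈ 39.3 mm.
Rainfall = ε × PW = 0.23 × 39.3 = 9.0 mm.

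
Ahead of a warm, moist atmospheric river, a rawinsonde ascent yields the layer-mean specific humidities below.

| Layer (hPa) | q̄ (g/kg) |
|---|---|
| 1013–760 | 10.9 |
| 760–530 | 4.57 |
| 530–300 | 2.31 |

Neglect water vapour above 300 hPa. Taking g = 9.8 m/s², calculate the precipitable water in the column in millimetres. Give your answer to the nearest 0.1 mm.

Precipitable water is the column-integrated vapour mass per unit area: PW = (1/g) Σ q̄ Δp, with q in kg/kg and Δp in Pa (1 kg/m² of water = 1 mm).
Layer 1013–760 hPa: Δp = 253 hPa = 25300 Pa, q̄ = 0.0109 kg/kg → 0.0109 × 25300 / 9.8 = 28.14 mm
Layer 760–530 hPa: Δp = 230 hPa = 23000 Pa, q̄ = 0.00457 kg/kg → 0.00457 × 23000 / 9.8 = 10.73 mm
Layer 530–300 hPa: Δp = 230 hPa = 23000 Pa, q̄ = 0.00231 kg/kg → 0.00231 × 23000 / 9.8 = 5.42 mm
PW = 28.14 + 10.73 + 5.42 = 44.29 ≈ 44.3 mm.

PW ≈ 44.3 mm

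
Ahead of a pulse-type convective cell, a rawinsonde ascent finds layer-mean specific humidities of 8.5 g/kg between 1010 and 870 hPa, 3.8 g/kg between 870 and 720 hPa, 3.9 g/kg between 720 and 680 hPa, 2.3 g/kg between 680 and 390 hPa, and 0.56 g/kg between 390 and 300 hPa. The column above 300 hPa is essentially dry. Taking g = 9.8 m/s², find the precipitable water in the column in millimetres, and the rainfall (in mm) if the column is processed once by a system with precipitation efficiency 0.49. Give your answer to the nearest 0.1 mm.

PW ≈ 26.9 mm; rainfall ≈ 13.2 mm

Precipitable water is the column-integrated vapour mass per unit area: PW = (1/g) Σ q̄ Δp, with q in kg/kg and Δp in Pa (1 kg/m² of water = 1 mm).
Layer 1010–870 hPa: Δp = 140 hPa = 14000 Pa, q̄ = 0.0085 kg/kg → 0.0085 × 14000 / 9.8 = 12.14 mm
Layer 870–720 hPa: Δp = 150 hPa = 15000 Pa, q̄ = 0.0038 kg/kg → 0.0038 × 15000 / 9.8 = 5.82 mm
Layer 720–680 hPa: Δp = 40 hPa = 4000 Pa, q̄ = 0.0039 kg/kg → 0.0039 × 4000 / 9.8 = 1.59 mm
Layer 680–390 hPa: Δp = 290 hPa = 29000 Pa, q̄ = 0.0023 kg/kg → 0.0023 × 29000 / 9.8 = 6.81 mm
Layer 390–300 hPa: Δp = 90 hPa = 9000 Pa, q̄ = 0.00056 kg/kg → 0.00056 × 9000 / 9.8 = 0.51 mm
PW = 12.14 + 5.82 + 1.59 + 6.81 + 0.51 = 26.87 ≈ 26.9 mm.
Rainfall = ε × PW = 0.49 × 26.9 = 13.2 mm.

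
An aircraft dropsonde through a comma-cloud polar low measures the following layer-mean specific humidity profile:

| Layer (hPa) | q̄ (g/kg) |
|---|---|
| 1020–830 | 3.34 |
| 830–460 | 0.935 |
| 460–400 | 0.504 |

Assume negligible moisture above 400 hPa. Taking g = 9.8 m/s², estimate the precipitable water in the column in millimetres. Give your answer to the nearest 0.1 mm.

Precipitable water is the column-integrated vapour mass per unit area: PW = (1/g) Σ q̄ Δp, with q in kg/kg and Δp in Pa (1 kg/m² of water = 1 mm).
Layer 1020–830 hPa: Δp = 190 hPa = 19000 Pa, q̄ = 0.00334 kg/kg → 0.00334 × 19000 / 9.8 = 6.48 mm
Layer 830–460 hPa: Δp = 370 hPa = 37000 Pa, q̄ = 0.000935 kg/kg → 0.000935 × 37000 / 9.8 = 3.53 mm
Layer 460–400 hPa: Δp = 60 hPa = 6000 Pa, q̄ = 0.000504 kg/kg → 0.000504 × 6000 / 9.8 = 0.31 mm
PW = 6.48 + 3.53 + 0.31 = 10.32 ≈ 10.3 mm.

PW ≈ 10.3 mm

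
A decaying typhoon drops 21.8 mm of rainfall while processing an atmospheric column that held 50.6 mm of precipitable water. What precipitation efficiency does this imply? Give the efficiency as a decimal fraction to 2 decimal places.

ε ≈ 0.43

ε = rainfall / PW = 21.8 / 50.6 = 0.43.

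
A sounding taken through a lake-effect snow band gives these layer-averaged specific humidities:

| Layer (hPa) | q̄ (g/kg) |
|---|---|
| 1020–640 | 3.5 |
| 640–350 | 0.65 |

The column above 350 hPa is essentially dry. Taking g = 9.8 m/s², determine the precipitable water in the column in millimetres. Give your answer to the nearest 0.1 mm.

PW ≈ 15.5 mm

Precipitable water is the column-integrated vapour mass per unit area: PW = (1/g) Σ q̄ Δp, with q in kg/kg and Δp in Pa (1 kg/m² of water = 1 mm).
Layer 1020–640 hPa: Δp = 380 hPa = 38000 Pa, q̄ = 0.0035 kg/kg → 0.0035 × 38000 / 9.8 = 13.57 mm
Layer 640–350 hPa: Δp = 290 hPa = 29000 Pa, q̄ = 0.00065 kg/kg → 0.00065 × 29000 / 9.8 = 1.92 mm
PW = 13.57 + 1.92 = 15.49 ≈ 15.5 mm.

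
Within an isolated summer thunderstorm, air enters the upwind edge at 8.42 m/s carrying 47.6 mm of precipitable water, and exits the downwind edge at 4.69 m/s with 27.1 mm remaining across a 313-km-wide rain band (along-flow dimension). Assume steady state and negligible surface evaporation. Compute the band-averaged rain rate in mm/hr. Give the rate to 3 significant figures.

R ≈ 3.15 mm/hr

Column moisture flux per unit crosswind length is F = V × PW.
Inflow: F_in = 8.42 × 47.6 = 400.792 mm·m/s
Outflow: F_out = 4.69 × 27.1 = 127.099 mm·m/s
Steady-state rate R = (F_in − F_out)/L = (400.792 − 127.099) / 313000 m = 8.744e-04 mm/s.
R = 8.744e-04 × 3600 = 3.15 mm/hr.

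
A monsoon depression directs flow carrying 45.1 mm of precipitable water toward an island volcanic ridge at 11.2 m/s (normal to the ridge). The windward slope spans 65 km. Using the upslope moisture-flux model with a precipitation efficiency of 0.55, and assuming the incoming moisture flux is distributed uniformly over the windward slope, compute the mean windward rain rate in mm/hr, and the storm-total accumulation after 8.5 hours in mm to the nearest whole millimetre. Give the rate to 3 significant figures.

Incoming column moisture flux per unit ridge length: F = V × PW = 11.2 × 45.1 = 505.12 mm·m/s.
Spread over the 65 km slope with efficiency ε = 0.55: R = ε·F/W = 0.55 × 505.12 / 65000 m = 4.274e-03 mm/s.
R = 4.274e-03 × 3600 = 15.4 mm/hr.
Over 8.5 h: total = 15.4 × 8.5 = 130.9 ≈ 131 mm.

R ≈ 15.4 mm/hr; total ≈ 131 mm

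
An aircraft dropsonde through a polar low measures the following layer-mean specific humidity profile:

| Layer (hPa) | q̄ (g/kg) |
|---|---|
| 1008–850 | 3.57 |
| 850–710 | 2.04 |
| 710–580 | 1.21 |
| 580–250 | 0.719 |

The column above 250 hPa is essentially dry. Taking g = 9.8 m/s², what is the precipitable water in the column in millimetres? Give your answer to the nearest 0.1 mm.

Precipitable water is the column-integrated vapour mass per unit area: PW = (1/g) Σ q̄ Δp, with q in kg/kg and Δp in Pa (1 kg/m² of water = 1 mm).
Layer 1008–850 hPa: Δp = 158 hPa = 15800 Pa, q̄ = 0.00357 kg/kg → 0.00357 × 15800 / 9.8 = 5.76 mm
Layer 850–710 hPa: Δp = 140 hPa = 14000 Pa, q̄ = 0.00204 kg/kg → 0.00204 × 14000 / 9.8 = 2.91 mm
Layer 710–580 hPa: Δp = 130 hPa = 13000 Pa, q̄ = 0.00121 kg/kg → 0.00121 × 13000 / 9.8 = 1.61 mm
Layer 580–250 hPa: Δp = 330 hPa = 33000 Pa, q̄ = 0.000719 kg/kg → 0.000719 × 33000 / 9.8 = 2.42 mm
PW = 5.76 + 2.91 + 1.61 + 2.42 = 12.70 ≈ 12.7 mm.

PW ≈ 12.7 mm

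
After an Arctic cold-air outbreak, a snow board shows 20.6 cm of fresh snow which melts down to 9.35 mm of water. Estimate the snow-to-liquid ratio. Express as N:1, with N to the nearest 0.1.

Ratio = snow depth / SWE = 206 mm / 9.35 mm = 22.0, i.e. 22.0:1.

ratio ≈ 22.0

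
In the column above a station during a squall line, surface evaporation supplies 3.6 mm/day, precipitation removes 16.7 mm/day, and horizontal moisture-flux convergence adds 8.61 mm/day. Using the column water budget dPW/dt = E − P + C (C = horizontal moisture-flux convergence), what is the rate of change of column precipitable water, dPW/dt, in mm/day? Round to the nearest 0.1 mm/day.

dPW/dt = E − P + C = 3.6 − 16.7 + (8.61) = -4.5 mm/day.

dPW/dt ≈ -4.5 mm/day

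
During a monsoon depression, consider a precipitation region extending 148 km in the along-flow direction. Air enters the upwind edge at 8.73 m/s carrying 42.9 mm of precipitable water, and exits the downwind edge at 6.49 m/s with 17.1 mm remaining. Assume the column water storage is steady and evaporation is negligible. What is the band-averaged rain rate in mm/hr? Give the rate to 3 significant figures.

Column moisture flux per unit crosswind length is F = V × PW.
Inflow: F_in = 8.73 × 42.9 = 374.517 mm·m/s
Outflow: F_out = 6.49 × 17.1 = 110.979 mm·m/s
Steady-state rate R = (F_in − F_out)/L = (374.517 − 110.979) / 148000 m = 1.781e-03 mm/s.
R = 1.781e-03 × 3600 = 6.41 mm/hr.

R ≈ 6.41 mm/hr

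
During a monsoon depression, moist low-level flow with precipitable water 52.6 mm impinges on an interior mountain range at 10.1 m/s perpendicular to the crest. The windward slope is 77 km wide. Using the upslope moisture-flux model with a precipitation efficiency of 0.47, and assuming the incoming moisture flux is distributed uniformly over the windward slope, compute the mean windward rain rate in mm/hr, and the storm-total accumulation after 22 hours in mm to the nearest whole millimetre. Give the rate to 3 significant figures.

Incoming column moisture flux per unit ridge length: F = V × PW = 10.1 × 52.6 = 531.26 mm·m/s.
Spread over the 77 km slope with efficiency ε = 0.47: R = ε·F/W = 0.47 × 531.26 / 77000 m = 3.243e-03 mm/s.
R = 3.243e-03 × 3600 = 11.7 mm/hr.
Over 22 h: total = 11.7 × 22 = 257.4 ≈ 257 mm.

R ≈ 11.7 mm/hr; total ≈ 257 mm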